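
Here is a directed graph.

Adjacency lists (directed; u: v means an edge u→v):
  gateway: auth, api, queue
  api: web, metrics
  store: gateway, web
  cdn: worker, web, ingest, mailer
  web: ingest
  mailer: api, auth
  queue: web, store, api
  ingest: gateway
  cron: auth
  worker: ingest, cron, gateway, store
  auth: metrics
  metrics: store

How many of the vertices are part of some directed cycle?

8

A vertex is on a directed cycle iff it belongs to a strongly connected component of size ≥ 2 (or has a self-loop).
The vertices on cycles are {api, web, auth, queue, store, ingest, gateway, metrics} — 8 in total.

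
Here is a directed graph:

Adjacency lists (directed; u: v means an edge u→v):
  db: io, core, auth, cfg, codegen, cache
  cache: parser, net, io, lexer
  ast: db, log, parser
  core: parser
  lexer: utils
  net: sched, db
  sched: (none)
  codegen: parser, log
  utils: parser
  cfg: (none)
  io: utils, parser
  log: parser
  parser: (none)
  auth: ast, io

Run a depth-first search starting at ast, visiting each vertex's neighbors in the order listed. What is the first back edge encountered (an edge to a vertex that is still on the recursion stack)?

auth→ast

DFS from ast (visiting each vertex's neighbors in the order listed); mark gray on enter, black on exit:
ast gray
  db gray
    io gray
      utils gray
        parser gray
        parser black
      utils black
      io→parser: parser black — skip
    io black
    core gray
      core→parser: parser black — skip
    core black
    auth gray
      auth→ast: ast is gray → back edge
First back edge: auth → ast.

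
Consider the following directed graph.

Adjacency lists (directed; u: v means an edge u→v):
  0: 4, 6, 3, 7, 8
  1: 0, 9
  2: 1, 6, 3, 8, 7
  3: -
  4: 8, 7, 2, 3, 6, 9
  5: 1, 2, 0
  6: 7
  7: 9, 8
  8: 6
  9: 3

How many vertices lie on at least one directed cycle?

7

A vertex is on a directed cycle iff it belongs to a strongly connected component of size ≥ 2 (or has a self-loop).
The vertices on cycles are {0, 1, 2, 4, 6, 7, 8} — 7 in total.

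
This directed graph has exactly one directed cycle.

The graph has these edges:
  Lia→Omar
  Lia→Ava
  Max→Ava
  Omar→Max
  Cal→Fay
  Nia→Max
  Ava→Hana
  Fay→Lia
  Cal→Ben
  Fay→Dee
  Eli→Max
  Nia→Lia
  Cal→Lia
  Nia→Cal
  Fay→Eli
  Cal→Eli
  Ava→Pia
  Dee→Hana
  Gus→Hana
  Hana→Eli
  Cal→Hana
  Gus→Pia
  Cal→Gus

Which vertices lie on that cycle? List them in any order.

Ava, Eli, Max, Hana

DFS with gray/black marking from Max:
Max gray
  Ava gray
    Pia gray
    Pia black
    Hana gray
      Eli gray
        Eli→Max: Max is gray → back edge
Back edge closes the cycle Max → Ava → Hana → Eli → Max; its vertices are {Ava, Eli, Max, Hana}.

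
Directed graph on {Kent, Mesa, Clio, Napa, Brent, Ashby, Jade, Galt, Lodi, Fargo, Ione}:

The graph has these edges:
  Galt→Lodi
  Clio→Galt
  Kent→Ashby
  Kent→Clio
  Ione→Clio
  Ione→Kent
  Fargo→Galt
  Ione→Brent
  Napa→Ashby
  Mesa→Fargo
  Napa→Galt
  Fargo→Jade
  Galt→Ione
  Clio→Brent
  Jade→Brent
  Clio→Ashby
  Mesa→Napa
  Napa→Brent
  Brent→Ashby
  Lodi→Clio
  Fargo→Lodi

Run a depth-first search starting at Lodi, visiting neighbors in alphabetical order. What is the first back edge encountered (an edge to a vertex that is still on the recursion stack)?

Ione->Clio

DFS from Lodi (visiting neighbors in alphabetical order); mark gray on enter, black on exit:
Lodi gray
  Clio gray
    Ashby gray
    Ashby black
    Brent gray
      Brent→Ashby: Ashby black — skip
    Brent black
    Galt gray
      Ione gray
        Ione→Brent: Brent black — skip
        Ione→Clio: Clio is gray → back edge
First back edge: Ione → Clio.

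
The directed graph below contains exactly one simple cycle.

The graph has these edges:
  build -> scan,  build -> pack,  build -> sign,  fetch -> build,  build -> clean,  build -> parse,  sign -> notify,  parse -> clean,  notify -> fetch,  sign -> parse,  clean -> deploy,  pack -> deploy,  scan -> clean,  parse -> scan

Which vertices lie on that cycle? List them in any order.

DFS with gray/black marking from notify:
notify gray
  fetch gray
    build gray
      clean gray
        deploy gray
        deploy black
      clean black
      pack gray
        pack→deploy: deploy black — skip
      pack black
      scan gray
        scan→clean: clean black — skip
      scan black
      parse gray
        parse→clean: clean black — skip
        parse→scan: scan black — skip
      parse black
      sign gray
        sign→notify: notify is gray → back edge
Back edge closes the cycle notify → fetch → build → sign → notify; its vertices are {sign, build, fetch, notify}.

sign, build, fetch, notify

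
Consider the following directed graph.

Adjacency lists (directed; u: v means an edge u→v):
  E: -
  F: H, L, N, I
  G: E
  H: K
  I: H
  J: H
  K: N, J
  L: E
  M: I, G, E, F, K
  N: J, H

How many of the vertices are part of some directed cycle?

4

A vertex is on a directed cycle iff it belongs to a strongly connected component of size ≥ 2 (or has a self-loop).
The vertices on cycles are {H, J, K, N} — 4 in total.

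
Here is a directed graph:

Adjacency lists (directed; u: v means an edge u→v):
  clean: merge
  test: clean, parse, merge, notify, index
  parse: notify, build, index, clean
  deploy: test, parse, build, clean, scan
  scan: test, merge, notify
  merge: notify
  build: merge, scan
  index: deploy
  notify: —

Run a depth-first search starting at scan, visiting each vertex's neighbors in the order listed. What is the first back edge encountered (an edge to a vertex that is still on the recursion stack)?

DFS from scan (visiting each vertex's neighbors in the order listed); mark gray on enter, black on exit:
scan gray
  test gray
    clean gray
      merge gray
        notify gray
        notify black
      merge black
    clean black
    parse gray
      parse→notify: notify black — skip
      build gray
        build→merge: merge black — skip
        build→scan: scan is gray → back edge
First back edge: build → scan.

build->scan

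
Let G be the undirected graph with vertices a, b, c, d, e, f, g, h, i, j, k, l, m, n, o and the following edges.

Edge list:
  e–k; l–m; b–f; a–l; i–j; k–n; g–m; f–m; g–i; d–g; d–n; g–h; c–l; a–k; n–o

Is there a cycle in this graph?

DFS, tracking each vertex's parent; an edge to a visited non-parent vertex closes a cycle.
Start from l:
visit l (parent –)
  visit m (parent l)
    visit g (parent m)
      visit d (parent g)
        visit n (parent d)
          visit k (parent n)
            visit a (parent k)
              a–k: parent, skip
              a–l: l visited and ≠ parent → cycle
Cycle: l – m – g – d – n – k – a – l.

Yes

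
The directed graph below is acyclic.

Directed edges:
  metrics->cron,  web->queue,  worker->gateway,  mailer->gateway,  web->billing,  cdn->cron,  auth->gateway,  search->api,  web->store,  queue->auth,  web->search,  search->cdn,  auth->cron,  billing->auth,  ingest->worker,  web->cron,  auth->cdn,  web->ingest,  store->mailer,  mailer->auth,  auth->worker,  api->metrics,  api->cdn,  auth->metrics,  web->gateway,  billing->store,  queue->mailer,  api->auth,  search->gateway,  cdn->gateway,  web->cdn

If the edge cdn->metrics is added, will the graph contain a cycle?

No

Adding cdn→metrics creates a cycle iff metrics can already reach cdn.
Explore from metrics: no path reaches cdn. The graph stays acyclic.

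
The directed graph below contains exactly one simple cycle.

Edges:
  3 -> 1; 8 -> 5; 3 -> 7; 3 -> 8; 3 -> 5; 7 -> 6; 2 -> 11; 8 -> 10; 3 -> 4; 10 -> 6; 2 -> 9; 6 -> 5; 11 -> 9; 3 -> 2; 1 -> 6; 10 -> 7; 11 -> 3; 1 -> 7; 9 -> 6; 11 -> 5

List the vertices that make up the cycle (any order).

DFS with gray/black marking from 3:
3 gray
  5 gray
  5 black
  4 gray
  4 black
  7 gray
    6 gray
      6→5: 5 black — skip
    6 black
  7 black
  8 gray
    8→5: 5 black — skip
    10 gray
      10→7: 7 black — skip
      10→6: 6 black — skip
    10 black
  8 black
  2 gray
    11 gray
      11→5: 5 black — skip
      11→3: 3 is gray → back edge
Back edge closes the cycle 3 → 2 → 11 → 3; its vertices are {2, 3, 11}.

2, 3, 11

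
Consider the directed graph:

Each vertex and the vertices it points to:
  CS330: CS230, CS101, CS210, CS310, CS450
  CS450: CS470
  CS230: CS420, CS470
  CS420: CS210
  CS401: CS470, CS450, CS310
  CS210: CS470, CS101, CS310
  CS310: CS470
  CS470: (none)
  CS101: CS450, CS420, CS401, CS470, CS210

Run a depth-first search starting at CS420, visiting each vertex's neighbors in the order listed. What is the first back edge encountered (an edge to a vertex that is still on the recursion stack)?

CS101->CS420

DFS from CS420 (visiting each vertex's neighbors in the order listed); mark gray on enter, black on exit:
CS420 gray
  CS210 gray
    CS470 gray
    CS470 black
    CS101 gray
      CS450 gray
        CS450→CS470: CS470 black — skip
      CS450 black
      CS101→CS420: CS420 is gray → back edge
First back edge: CS101 → CS420.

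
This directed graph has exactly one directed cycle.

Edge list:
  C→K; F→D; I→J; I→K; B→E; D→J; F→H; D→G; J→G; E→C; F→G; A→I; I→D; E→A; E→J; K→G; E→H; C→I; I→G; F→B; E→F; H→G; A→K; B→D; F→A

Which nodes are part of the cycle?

DFS with gray/black marking from B:
B gray
  E gray
    A gray
      K gray
        G gray
        G black
      K black
      I gray
        J gray
          J→G: G black — skip
        J black
        I→K: K black — skip
        I→G: G black — skip
        D gray
          D→J: J black — skip
          D→G: G black — skip
        D black
      I black
    A black
    E→J: J black — skip
    F gray
      H gray
        H→G: G black — skip
      H black
      F→G: G black — skip
      F→D: D black — skip
      F→B: B is gray → back edge
Back edge closes the cycle B → E → F → B; its vertices are {B, E, F}.

B, E, F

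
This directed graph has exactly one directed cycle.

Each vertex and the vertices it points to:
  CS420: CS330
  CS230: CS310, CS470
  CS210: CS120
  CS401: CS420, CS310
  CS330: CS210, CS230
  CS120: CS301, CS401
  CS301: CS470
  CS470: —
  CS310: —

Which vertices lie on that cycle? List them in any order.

CS120, CS210, CS330, CS401, CS420

DFS with gray/black marking from CS420:
CS420 gray
  CS330 gray
    CS210 gray
      CS120 gray
        CS301 gray
          CS470 gray
          CS470 black
        CS301 black
        CS401 gray
          CS401→CS420: CS420 is gray → back edge
Back edge closes the cycle CS420 → CS330 → CS210 → CS120 → CS401 → CS420; its vertices are {CS120, CS210, CS330, CS401, CS420}.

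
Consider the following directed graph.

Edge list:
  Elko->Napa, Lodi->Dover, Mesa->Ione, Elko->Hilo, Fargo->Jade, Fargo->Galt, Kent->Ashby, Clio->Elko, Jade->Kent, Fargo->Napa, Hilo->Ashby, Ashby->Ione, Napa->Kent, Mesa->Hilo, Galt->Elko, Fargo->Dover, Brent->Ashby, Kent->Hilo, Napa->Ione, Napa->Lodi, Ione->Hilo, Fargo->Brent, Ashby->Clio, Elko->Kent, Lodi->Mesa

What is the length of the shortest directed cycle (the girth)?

3

For each vertex v, BFS finds the shortest path from v back to v.
The shortest such closed walk is Ashby → Ione → Hilo → Ashby, length 3.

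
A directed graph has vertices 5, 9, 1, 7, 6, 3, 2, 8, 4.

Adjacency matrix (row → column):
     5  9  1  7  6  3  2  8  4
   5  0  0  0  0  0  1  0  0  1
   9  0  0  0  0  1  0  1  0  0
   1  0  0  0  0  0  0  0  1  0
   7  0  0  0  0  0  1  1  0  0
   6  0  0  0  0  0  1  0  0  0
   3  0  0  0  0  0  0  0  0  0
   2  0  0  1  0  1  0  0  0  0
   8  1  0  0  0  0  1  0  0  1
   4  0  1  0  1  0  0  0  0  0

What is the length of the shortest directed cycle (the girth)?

For each vertex v, BFS finds the shortest path from v back to v.
The shortest such closed walk is 8 → 4 → 7 → 2 → 1 → 8, length 5.

5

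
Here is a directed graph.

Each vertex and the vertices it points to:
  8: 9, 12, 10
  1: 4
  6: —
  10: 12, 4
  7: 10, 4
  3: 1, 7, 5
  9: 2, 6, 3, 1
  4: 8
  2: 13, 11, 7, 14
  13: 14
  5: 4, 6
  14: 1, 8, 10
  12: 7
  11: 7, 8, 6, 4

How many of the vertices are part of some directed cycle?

13

A vertex is on a directed cycle iff it belongs to a strongly connected component of size ≥ 2 (or has a self-loop).
The vertices on cycles are {1, 2, 3, 4, 5, 7, 8, 9, 10, 11, 12, 13, 14} — 13 in total.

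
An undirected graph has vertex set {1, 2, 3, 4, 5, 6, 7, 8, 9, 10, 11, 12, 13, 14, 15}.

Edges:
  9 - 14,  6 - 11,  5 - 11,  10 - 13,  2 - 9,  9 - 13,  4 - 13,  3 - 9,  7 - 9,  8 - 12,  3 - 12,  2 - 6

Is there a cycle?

No

DFS, tracking each vertex's parent; an edge to a visited non-parent vertex closes a cycle.
Start from 2:
visit 2 (parent –)
  visit 9 (parent 2)
    visit 13 (parent 9)
      visit 4 (parent 13)
        4–13: parent, skip
      visit 10 (parent 13)
        10–13: parent, skip
      13–9: parent, skip
    visit 7 (parent 9)
      7–9: parent, skip
    9–2: parent, skip
    visit 14 (parent 9)
      14–9: parent, skip
    visit 3 (parent 9)
      3–9: parent, skip
      visit 12 (parent 3)
        visit 8 (parent 12)
          8–12: parent, skip
        12–3: parent, skip
  visit 6 (parent 2)
    6–2: parent, skip
    visit 11 (parent 6)
      11–6: parent, skip
      visit 5 (parent 11)
        5–11: parent, skip
visit 1 (parent –)
visit 15 (parent –)
No non-parent visited neighbor found — the graph is a forest.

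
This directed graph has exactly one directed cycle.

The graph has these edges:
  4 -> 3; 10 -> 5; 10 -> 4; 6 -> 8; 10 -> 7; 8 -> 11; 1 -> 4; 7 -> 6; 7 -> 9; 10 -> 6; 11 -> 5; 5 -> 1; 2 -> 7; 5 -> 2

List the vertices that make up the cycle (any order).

2, 5, 6, 7, 8, 11

DFS with gray/black marking from 5:
5 gray
  2 gray
    7 gray
      6 gray
        8 gray
          11 gray
            11→5: 5 is gray → back edge
Back edge closes the cycle 5 → 2 → 7 → 6 → 8 → 11 → 5; its vertices are {2, 5, 6, 7, 8, 11}.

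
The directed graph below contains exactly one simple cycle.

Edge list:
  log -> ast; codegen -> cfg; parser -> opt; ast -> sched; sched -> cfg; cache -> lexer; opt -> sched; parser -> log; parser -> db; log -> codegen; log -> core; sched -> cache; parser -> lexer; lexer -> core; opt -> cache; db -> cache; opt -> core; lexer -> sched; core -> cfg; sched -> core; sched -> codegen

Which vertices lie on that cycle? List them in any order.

DFS with gray/black marking from lexer:
lexer gray
  core gray
    cfg gray
    cfg black
  core black
  sched gray
    sched→cfg: cfg black — skip
    codegen gray
      codegen→cfg: cfg black — skip
    codegen black
    sched→core: core black — skip
    cache gray
      cache→lexer: lexer is gray → back edge
Back edge closes the cycle lexer → sched → cache → lexer; its vertices are {cache, lexer, sched}.

cache, lexer, sched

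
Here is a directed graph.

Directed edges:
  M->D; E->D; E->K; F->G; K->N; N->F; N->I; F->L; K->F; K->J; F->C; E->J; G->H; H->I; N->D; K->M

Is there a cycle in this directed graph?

No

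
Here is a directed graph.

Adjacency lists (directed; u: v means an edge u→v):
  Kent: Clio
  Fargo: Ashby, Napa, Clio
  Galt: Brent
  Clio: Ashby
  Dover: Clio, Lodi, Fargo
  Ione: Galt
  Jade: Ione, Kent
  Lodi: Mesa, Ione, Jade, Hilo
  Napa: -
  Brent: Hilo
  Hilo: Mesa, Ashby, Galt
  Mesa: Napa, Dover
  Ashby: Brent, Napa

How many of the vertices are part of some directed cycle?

A vertex is on a directed cycle iff it belongs to a strongly connected component of size ≥ 2 (or has a self-loop).
The vertices on cycles are {Clio, Galt, Hilo, Ione, Jade, Kent, Lodi, Mesa, Ashby, Brent, Dover, Fargo} — 12 in total.

12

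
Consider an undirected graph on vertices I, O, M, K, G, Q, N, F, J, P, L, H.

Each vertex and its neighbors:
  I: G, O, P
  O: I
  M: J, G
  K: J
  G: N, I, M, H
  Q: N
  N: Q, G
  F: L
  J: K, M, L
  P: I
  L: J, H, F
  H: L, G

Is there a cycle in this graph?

DFS, tracking each vertex's parent; an edge to a visited non-parent vertex closes a cycle.
Start from K:
visit K (parent –)
  visit J (parent K)
    J–K: parent, skip
    visit M (parent J)
      M–J: parent, skip
      visit G (parent M)
        visit N (parent G)
          visit Q (parent N)
            Q–N: parent, skip
          N–G: parent, skip
        visit I (parent G)
          I–G: parent, skip
          visit O (parent I)
            O–I: parent, skip
          visit P (parent I)
            P–I: parent, skip
        G–M: parent, skip
        visit H (parent G)
          visit L (parent H)
            L–J: J visited and ≠ parent → cycle
Cycle: J – M – G – H – L – J.

Yes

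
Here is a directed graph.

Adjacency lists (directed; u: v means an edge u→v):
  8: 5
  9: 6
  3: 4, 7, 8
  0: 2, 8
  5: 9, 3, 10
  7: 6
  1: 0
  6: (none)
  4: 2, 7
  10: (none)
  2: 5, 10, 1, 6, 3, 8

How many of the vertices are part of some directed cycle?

A vertex is on a directed cycle iff it belongs to a strongly connected component of size ≥ 2 (or has a self-loop).
The vertices on cycles are {0, 1, 2, 3, 4, 5, 8} — 7 in total.

7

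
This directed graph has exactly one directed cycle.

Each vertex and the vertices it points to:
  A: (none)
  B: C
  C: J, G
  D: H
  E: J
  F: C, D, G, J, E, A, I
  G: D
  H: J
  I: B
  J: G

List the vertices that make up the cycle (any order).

DFS with gray/black marking from D:
D gray
  H gray
    J gray
      G gray
        G→D: D is gray → back edge
Back edge closes the cycle D → H → J → G → D; its vertices are {D, G, H, J}.

D, G, H, J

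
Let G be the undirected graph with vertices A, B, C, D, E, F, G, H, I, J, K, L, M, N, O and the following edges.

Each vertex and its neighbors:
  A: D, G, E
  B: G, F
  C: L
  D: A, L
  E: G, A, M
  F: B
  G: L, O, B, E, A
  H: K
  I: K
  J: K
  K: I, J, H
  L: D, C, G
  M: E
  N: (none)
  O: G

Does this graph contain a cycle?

Yes

DFS, tracking each vertex's parent; an edge to a visited non-parent vertex closes a cycle.
Start from F:
visit F (parent –)
  visit B (parent F)
    visit G (parent B)
      visit L (parent G)
        visit D (parent L)
          visit A (parent D)
            A–D: parent, skip
            A–G: G visited and ≠ parent → cycle
Cycle: G – L – D – A – G.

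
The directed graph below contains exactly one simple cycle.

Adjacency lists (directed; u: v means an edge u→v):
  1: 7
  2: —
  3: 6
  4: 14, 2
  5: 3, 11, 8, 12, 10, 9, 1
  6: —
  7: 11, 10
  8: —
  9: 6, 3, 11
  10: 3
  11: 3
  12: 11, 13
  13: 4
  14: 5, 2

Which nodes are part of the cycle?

DFS with gray/black marking from 5:
5 gray
  3 gray
    6 gray
    6 black
  3 black
  11 gray
    11→3: 3 black — skip
  11 black
  8 gray
  8 black
  12 gray
    12→11: 11 black — skip
    13 gray
      4 gray
        14 gray
          14→5: 5 is gray → back edge
Back edge closes the cycle 5 → 12 → 13 → 4 → 14 → 5; its vertices are {4, 5, 12, 13, 14}.

4, 5, 12, 13, 14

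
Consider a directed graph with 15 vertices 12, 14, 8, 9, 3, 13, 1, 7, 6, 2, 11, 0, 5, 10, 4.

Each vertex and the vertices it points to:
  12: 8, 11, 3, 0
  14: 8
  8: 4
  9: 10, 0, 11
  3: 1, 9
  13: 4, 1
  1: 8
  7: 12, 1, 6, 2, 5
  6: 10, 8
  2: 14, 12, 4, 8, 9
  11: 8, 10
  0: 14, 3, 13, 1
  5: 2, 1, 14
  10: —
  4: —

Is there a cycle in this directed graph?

DFS with white/gray/black marking, starting from 12:
12 gray
  8 gray
    4 gray
    4 black
  8 black
  11 gray
    11→8: 8 black — skip
    10 gray
    10 black
  11 black
  3 gray
    1 gray
      1→8: 8 black — skip
    1 black
    9 gray
      9→10: 10 black — skip
      0 gray
        14 gray
          14→8: 8 black — skip
        14 black
        0→3: 3 is gray → back edge
Back edge found, so a cycle exists: 3 → 9 → 0 → 3.

Yes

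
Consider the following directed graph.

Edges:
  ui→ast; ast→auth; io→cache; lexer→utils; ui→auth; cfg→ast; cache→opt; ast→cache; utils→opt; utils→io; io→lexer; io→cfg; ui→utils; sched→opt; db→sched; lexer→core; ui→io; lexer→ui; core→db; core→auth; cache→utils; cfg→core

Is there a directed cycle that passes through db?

No

db lies on a cycle iff there is a path from db back to itself.
Exploring from db, it never reaches itself; equivalently, its strongly connected component is a singleton.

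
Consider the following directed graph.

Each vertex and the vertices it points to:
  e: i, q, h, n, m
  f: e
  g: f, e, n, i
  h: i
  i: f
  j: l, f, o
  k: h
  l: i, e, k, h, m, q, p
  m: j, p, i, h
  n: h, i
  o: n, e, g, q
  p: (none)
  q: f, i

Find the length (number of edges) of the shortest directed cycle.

3

For each vertex v, BFS finds the shortest path from v back to v.
The shortest such closed walk is j → l → m → j, length 3.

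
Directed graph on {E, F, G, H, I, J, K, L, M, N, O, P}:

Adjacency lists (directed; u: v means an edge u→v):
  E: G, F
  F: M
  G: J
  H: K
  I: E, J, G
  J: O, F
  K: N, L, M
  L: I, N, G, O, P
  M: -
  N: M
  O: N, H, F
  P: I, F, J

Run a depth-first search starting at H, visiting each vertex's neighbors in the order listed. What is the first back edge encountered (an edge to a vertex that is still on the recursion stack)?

O->H

DFS from H (visiting each vertex's neighbors in the order listed); mark gray on enter, black on exit:
H gray
  K gray
    N gray
      M gray
      M black
    N black
    L gray
      I gray
        E gray
          G gray
            J gray
              O gray
                O→N: N black — skip
                O→H: H is gray → back edge
First back edge: O → H.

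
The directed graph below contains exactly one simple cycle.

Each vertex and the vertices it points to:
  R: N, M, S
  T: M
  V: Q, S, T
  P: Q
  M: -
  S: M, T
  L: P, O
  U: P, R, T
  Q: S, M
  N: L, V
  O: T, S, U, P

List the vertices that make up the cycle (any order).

L, N, O, R, U

DFS with gray/black marking from N:
N gray
  L gray
    P gray
      Q gray
        S gray
          M gray
          M black
          T gray
            T→M: M black — skip
          T black
        S black
        Q→M: M black — skip
      Q black
    P black
    O gray
      O→T: T black — skip
      O→S: S black — skip
      U gray
        U→P: P black — skip
        R gray
          R→N: N is gray → back edge
Back edge closes the cycle N → L → O → U → R → N; its vertices are {L, N, O, R, U}.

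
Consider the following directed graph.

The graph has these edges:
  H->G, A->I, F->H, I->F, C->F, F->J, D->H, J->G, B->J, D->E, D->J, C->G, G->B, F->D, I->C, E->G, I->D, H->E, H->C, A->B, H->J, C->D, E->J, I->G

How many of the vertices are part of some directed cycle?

7

A vertex is on a directed cycle iff it belongs to a strongly connected component of size ≥ 2 (or has a self-loop).
The vertices on cycles are {B, C, D, F, G, H, J} — 7 in total.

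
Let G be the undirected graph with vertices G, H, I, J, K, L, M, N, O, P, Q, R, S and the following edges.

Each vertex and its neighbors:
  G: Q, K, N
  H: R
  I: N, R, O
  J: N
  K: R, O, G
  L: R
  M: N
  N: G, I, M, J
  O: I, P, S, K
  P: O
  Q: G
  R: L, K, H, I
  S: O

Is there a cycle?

Yes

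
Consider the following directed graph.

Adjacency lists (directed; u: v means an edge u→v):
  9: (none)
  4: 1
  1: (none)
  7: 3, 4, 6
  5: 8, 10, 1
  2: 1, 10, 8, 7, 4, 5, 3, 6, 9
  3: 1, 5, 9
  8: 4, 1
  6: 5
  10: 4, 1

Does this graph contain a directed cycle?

DFS with white/gray/black marking, starting from 6:
6 gray
  5 gray
    8 gray
      4 gray
        1 gray
        1 black
      4 black
      8→1: 1 black — skip
    8 black
    10 gray
      10→4: 4 black — skip
      10→1: 1 black — skip
    10 black
    5→1: 1 black — skip
  5 black
6 black
9 gray
9 black
7 gray
  3 gray
    3→1: 1 black — skip
    3→5: 5 black — skip
    3→9: 9 black — skip
  3 black
  7→4: 4 black — skip
  7→6: 6 black — skip
7 black
2 gray
  2→1: 1 black — skip
  2→10: 10 black — skip
  2→8: 8 black — skip
  2→7: 7 black — skip
  2→4: 4 black — skip
  2→5: 5 black — skip
  2→3: 3 black — skip
  2→6: 6 black — skip
  2→9: 9 black — skip
2 black
Every edge goes to a white or black vertex — no back edge, so the graph is acyclic.

No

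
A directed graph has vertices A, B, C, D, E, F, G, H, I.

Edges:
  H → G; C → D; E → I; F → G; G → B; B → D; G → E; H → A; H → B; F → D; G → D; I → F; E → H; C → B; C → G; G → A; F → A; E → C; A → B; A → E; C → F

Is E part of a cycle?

E is on a cycle iff E can reach itself via ≥1 edge.
E → C → G → E — yes.

Yes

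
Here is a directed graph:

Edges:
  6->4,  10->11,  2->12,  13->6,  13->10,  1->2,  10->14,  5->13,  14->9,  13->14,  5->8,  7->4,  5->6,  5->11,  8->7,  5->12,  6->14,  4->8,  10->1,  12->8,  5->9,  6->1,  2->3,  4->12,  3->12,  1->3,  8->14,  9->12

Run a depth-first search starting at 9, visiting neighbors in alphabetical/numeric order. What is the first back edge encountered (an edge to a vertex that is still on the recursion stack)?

4→8

DFS from 9 (visiting neighbors in alphabetical/numeric order); mark gray on enter, black on exit:
9 gray
  12 gray
    8 gray
      7 gray
        4 gray
          4→8: 8 is gray → back edge
First back edge: 4 → 8.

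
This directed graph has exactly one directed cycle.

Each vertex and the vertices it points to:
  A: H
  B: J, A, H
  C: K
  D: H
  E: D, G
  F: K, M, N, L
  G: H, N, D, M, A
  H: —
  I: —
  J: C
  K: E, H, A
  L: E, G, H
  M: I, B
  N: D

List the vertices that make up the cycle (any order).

DFS with gray/black marking from M:
M gray
  I gray
  I black
  B gray
    J gray
      C gray
        K gray
          E gray
            D gray
              H gray
              H black
            D black
            G gray
              G→H: H black — skip
              N gray
                N→D: D black — skip
              N black
              G→D: D black — skip
              G→M: M is gray → back edge
Back edge closes the cycle M → B → J → C → K → E → G → M; its vertices are {B, C, E, G, J, K, M}.

B, C, E, G, J, K, M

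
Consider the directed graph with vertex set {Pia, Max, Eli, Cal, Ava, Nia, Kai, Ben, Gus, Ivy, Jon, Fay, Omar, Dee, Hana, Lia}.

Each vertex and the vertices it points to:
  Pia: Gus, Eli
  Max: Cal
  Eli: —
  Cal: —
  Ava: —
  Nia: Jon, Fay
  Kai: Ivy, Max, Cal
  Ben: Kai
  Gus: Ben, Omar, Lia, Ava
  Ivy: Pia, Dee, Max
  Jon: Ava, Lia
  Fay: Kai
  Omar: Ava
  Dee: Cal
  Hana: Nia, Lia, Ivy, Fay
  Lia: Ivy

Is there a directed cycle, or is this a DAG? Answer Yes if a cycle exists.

Yes

DFS with white/gray/black marking, starting from Gus:
Gus gray
  Ben gray
    Kai gray
      Ivy gray
        Pia gray
          Pia→Gus: Gus is gray → back edge
Back edge found, so a cycle exists: Gus → Ben → Kai → Ivy → Pia → Gus.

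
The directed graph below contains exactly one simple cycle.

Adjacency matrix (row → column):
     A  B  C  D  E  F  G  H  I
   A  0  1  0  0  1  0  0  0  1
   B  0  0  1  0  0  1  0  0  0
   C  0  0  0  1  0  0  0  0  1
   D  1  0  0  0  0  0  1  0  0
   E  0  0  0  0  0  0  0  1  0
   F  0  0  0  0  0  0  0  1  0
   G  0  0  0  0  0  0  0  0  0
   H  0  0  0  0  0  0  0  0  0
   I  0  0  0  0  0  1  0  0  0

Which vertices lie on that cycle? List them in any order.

A, B, C, D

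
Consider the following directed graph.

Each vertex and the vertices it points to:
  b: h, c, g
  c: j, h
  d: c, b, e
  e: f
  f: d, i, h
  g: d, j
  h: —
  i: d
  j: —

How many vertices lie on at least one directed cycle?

6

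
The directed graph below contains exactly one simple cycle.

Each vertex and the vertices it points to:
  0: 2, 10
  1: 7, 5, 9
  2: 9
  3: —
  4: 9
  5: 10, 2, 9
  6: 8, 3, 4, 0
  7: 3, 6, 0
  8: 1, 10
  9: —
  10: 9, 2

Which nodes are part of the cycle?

1, 6, 7, 8

DFS with gray/black marking from 1:
1 gray
  7 gray
    3 gray
    3 black
    6 gray
      8 gray
        8→1: 1 is gray → back edge
Back edge closes the cycle 1 → 7 → 6 → 8 → 1; its vertices are {1, 6, 7, 8}.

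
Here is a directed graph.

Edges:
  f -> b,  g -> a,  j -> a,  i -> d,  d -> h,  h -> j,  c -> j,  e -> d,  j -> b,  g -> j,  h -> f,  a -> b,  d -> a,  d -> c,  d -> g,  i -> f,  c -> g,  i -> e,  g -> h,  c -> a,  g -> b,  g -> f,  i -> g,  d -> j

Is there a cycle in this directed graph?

No

DFS with white/gray/black marking, starting from b:
b gray
b black
a gray
  a→b: b black — skip
a black
c gray
  c→a: a black — skip
  j gray
    j→b: b black — skip
    j→a: a black — skip
  j black
  g gray
    f gray
      f→b: b black — skip
    f black
    g→a: a black — skip
    h gray
      h→j: j black — skip
      h→f: f black — skip
    h black
    g→j: j black — skip
    g→b: b black — skip
  g black
c black
d gray
  d→a: a black — skip
  d→h: h black — skip
  d→c: c black — skip
  d→j: j black — skip
  d→g: g black — skip
d black
e gray
  e→d: d black — skip
e black
i gray
  i→e: e black — skip
  i→d: d black — skip
  i→g: g black — skip
  i→f: f black — skip
i black
Every edge goes to a white or black vertex — no back edge, so the graph is acyclic.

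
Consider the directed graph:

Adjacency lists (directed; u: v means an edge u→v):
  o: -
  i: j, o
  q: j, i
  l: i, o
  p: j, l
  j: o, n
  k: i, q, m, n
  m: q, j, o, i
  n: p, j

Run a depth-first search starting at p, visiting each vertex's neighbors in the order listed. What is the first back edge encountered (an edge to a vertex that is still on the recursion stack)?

DFS from p (visiting each vertex's neighbors in the order listed); mark gray on enter, black on exit:
p gray
  j gray
    o gray
    o black
    n gray
      n→p: p is gray → back edge
First back edge: n → p.

n→p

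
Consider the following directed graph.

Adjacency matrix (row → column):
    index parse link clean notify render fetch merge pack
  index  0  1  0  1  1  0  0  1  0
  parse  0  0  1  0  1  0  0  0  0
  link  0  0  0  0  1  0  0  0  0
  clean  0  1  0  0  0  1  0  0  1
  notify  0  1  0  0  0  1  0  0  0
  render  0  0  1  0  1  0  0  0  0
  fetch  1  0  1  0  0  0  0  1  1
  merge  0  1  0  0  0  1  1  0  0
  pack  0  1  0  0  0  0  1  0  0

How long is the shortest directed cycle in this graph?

For each vertex v, BFS finds the shortest path from v back to v.
The shortest such closed walk is fetch → pack → fetch, length 2.

2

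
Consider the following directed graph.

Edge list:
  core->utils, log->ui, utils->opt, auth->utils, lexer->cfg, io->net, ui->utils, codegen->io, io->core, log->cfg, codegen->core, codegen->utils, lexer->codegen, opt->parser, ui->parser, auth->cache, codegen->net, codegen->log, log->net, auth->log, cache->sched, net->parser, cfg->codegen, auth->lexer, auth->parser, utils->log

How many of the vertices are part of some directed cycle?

A vertex is on a directed cycle iff it belongs to a strongly connected component of size ≥ 2 (or has a self-loop).
The vertices on cycles are {io, ui, cfg, log, core, utils, codegen} — 7 in total.

7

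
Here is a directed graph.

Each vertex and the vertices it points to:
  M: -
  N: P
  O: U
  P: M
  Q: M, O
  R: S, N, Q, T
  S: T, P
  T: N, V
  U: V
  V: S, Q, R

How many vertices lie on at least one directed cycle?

7

A vertex is on a directed cycle iff it belongs to a strongly connected component of size ≥ 2 (or has a self-loop).
The vertices on cycles are {O, Q, R, S, T, U, V} — 7 in total.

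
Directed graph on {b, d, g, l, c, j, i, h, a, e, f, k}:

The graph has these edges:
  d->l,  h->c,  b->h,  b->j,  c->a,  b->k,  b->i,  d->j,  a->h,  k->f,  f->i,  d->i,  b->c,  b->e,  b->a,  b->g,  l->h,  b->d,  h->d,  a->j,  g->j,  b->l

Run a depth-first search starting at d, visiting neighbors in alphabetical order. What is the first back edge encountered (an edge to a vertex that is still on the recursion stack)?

DFS from d (visiting neighbors in alphabetical order); mark gray on enter, black on exit:
d gray
  i gray
  i black
  j gray
  j black
  l gray
    h gray
      c gray
        a gray
          a→h: h is gray → back edge
First back edge: a → h.

a→h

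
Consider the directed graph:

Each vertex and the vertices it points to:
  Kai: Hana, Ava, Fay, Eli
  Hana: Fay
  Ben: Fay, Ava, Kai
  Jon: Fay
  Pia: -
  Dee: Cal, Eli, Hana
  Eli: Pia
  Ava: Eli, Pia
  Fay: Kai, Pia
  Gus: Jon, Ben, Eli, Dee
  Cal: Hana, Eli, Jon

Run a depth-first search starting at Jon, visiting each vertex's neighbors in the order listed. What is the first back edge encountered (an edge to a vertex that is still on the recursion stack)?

Hana->Fay

DFS from Jon (visiting each vertex's neighbors in the order listed); mark gray on enter, black on exit:
Jon gray
  Fay gray
    Kai gray
      Hana gray
        Hana→Fay: Fay is gray → back edge
First back edge: Hana → Fay.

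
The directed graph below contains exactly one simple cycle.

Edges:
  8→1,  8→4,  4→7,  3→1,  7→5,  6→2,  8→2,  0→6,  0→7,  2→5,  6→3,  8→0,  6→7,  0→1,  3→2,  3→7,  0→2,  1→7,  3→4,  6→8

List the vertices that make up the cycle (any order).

DFS with gray/black marking from 6:
6 gray
  2 gray
    5 gray
    5 black
  2 black
  8 gray
    4 gray
      7 gray
        7→5: 5 black — skip
      7 black
    4 black
    8→2: 2 black — skip
    1 gray
      1→7: 7 black — skip
    1 black
    0 gray
      0→7: 7 black — skip
      0→6: 6 is gray → back edge
Back edge closes the cycle 6 → 8 → 0 → 6; its vertices are {0, 6, 8}.

0, 6, 8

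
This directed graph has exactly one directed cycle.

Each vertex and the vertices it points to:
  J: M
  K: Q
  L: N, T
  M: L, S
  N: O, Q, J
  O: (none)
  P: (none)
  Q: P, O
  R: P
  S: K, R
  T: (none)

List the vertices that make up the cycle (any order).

DFS with gray/black marking from M:
M gray
  L gray
    N gray
      O gray
      O black
      Q gray
        P gray
        P black
        Q→O: O black — skip
      Q black
      J gray
        J→M: M is gray → back edge
Back edge closes the cycle M → L → N → J → M; its vertices are {J, L, M, N}.

J, L, M, N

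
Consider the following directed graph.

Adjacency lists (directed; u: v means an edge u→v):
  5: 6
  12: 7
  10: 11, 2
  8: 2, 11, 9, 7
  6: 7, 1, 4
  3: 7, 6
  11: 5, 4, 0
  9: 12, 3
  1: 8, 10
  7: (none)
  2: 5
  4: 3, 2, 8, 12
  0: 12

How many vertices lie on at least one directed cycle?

10

A vertex is on a directed cycle iff it belongs to a strongly connected component of size ≥ 2 (or has a self-loop).
The vertices on cycles are {1, 2, 3, 4, 5, 6, 8, 9, 10, 11} — 10 in total.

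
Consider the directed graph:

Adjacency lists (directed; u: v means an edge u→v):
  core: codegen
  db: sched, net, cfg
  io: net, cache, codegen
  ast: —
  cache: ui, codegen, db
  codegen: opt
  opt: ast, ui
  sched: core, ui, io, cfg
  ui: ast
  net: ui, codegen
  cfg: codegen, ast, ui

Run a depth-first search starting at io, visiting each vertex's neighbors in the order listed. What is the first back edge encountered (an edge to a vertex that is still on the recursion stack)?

sched->io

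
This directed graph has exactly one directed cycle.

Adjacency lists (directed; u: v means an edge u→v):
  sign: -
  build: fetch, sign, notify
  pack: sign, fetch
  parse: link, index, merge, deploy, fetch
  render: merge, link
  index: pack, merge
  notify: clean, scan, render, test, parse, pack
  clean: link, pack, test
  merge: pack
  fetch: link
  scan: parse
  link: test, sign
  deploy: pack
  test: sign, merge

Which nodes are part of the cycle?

link, pack, test, fetch, merge

DFS with gray/black marking from fetch:
fetch gray
  link gray
    test gray
      sign gray
      sign black
      merge gray
        pack gray
          pack→sign: sign black — skip
          pack→fetch: fetch is gray → back edge
Back edge closes the cycle fetch → link → test → merge → pack → fetch; its vertices are {link, pack, test, fetch, merge}.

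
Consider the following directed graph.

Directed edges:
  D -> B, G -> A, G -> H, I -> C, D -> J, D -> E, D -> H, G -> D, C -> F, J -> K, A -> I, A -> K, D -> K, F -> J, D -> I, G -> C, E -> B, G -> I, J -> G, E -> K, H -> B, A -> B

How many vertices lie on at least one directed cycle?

A vertex is on a directed cycle iff it belongs to a strongly connected component of size ≥ 2 (or has a self-loop).
The vertices on cycles are {A, C, D, F, G, I, J} — 7 in total.

7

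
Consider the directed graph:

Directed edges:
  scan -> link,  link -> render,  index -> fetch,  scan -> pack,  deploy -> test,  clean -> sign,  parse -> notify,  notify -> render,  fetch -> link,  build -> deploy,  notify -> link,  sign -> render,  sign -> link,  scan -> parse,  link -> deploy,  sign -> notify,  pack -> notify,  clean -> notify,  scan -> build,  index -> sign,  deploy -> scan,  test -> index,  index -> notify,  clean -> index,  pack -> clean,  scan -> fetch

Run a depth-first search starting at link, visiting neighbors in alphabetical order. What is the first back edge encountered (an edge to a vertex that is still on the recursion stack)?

DFS from link (visiting neighbors in alphabetical order); mark gray on enter, black on exit:
link gray
  deploy gray
    scan gray
      build gray
        build→deploy: deploy is gray → back edge
First back edge: build → deploy.

build→deploy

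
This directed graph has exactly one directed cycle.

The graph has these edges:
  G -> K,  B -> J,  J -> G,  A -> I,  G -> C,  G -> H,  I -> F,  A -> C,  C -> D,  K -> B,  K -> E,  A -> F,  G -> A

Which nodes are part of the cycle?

B, G, J, K

DFS with gray/black marking from G:
G gray
  C gray
    D gray
    D black
  C black
  H gray
  H black
  K gray
    B gray
      J gray
        J→G: G is gray → back edge
Back edge closes the cycle G → K → B → J → G; its vertices are {B, G, J, K}.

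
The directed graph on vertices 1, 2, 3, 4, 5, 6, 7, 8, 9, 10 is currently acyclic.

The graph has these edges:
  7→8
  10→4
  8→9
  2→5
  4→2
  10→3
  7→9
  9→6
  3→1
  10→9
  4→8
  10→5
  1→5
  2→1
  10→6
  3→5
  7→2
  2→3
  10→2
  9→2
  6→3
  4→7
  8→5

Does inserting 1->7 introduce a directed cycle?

Adding 1→7 creates a cycle iff 7 can already reach 1.
Path from 7: 7 → 2 → 1.
So 7 → … → 1 → 7 is a cycle.

Yes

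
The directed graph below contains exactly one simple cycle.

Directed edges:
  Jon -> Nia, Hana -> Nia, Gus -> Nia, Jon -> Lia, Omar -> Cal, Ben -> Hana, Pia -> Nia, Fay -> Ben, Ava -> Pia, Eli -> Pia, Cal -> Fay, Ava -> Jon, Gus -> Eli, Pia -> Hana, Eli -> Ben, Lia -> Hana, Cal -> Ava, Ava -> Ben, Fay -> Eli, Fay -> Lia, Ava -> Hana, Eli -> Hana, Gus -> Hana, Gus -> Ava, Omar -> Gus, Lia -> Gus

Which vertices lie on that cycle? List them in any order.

Ava, Gus, Jon, Lia

DFS with gray/black marking from Gus:
Gus gray
  Nia gray
  Nia black
  Hana gray
    Hana→Nia: Nia black — skip
  Hana black
  Ava gray
    Ben gray
      Ben→Hana: Hana black — skip
    Ben black
    Jon gray
      Jon→Nia: Nia black — skip
      Lia gray
        Lia→Gus: Gus is gray → back edge
Back edge closes the cycle Gus → Ava → Jon → Lia → Gus; its vertices are {Ava, Gus, Jon, Lia}.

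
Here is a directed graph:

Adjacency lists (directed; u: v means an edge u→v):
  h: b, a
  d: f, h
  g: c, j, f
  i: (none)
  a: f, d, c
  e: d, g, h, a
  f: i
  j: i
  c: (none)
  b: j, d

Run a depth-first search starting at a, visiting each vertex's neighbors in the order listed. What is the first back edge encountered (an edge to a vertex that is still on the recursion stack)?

DFS from a (visiting each vertex's neighbors in the order listed); mark gray on enter, black on exit:
a gray
  f gray
    i gray
    i black
  f black
  d gray
    d→f: f black — skip
    h gray
      b gray
        j gray
          j→i: i black — skip
        j black
        b→d: d is gray → back edge
First back edge: b → d.

b→d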